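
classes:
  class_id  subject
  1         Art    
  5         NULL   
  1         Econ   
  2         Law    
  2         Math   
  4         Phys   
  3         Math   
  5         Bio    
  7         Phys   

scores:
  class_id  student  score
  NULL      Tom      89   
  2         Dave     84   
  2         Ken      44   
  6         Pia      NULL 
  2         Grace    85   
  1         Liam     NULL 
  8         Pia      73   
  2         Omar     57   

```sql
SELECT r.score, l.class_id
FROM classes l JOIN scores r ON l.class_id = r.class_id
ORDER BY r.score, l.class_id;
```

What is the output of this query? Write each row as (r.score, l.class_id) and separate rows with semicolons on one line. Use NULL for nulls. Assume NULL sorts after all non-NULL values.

INNER JOIN keeps only pairs where the ON condition holds.
Matching on l.class_id = r.class_id. A NULL in a compared column never satisfies the condition.
- l (class_id=1) pairs with 1 row(s) of r.
- l (class_id=5) has no partner → excluded.
- l (class_id=1) pairs with 1 row(s) of r.
- l (class_id=2) pairs with 4 row(s) of r.
- l (class_id=2) pairs with 4 row(s) of r.
- l (class_id=4) has no partner → excluded.
- l (class_id=3) has no partner → excluded.
- l (class_id=5) has no partner → excluded.
- l (class_id=7) has no partner → excluded.
After projecting and ordering:
r.score | l.class_id
44 | 2
44 | 2
57 | 2
57 | 2
84 | 2
84 | 2
85 | 2
85 | 2
NULL | 1
NULL | 1

(44, 2); (44, 2); (57, 2); (57, 2); (84, 2); (84, 2); (85, 2); (85, 2); (NULL, 1); (NULL, 1)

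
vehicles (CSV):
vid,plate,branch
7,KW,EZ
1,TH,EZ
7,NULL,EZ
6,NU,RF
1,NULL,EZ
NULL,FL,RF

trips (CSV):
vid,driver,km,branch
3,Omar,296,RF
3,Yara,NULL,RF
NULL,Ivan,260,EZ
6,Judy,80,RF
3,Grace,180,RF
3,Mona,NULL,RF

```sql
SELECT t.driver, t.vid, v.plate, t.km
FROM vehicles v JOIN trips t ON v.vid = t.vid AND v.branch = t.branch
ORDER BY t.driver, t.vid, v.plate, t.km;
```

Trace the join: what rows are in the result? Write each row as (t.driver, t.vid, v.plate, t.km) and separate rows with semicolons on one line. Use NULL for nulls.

(Judy, 6, NU, 80)

INNER JOIN keeps only pairs where the ON condition holds.
Matching on v.vid = t.vid AND v.branch = t.branch. A NULL in a compared column never satisfies the condition.
Matched pairs: 1.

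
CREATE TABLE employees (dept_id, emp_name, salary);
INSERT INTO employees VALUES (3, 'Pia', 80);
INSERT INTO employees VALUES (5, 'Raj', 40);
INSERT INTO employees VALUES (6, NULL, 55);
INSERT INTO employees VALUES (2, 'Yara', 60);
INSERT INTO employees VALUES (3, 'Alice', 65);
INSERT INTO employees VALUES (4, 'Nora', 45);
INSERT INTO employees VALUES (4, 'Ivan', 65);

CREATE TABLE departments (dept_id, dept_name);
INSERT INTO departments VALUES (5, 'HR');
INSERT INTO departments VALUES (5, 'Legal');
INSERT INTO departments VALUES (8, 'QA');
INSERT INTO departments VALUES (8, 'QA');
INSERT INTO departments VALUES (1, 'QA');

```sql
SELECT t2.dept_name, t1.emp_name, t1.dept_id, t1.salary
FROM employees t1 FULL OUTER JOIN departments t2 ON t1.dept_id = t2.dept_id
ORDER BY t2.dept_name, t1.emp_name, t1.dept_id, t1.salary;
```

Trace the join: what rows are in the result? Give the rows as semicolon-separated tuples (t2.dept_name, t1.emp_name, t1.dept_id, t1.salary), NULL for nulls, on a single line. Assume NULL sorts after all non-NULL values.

(HR, Raj, 5, 40); (Legal, Raj, 5, 40); (QA, NULL, NULL, NULL); (QA, NULL, NULL, NULL); (QA, NULL, NULL, NULL); (NULL, Alice, 3, 65); (NULL, Ivan, 4, 65); (NULL, Nora, 4, 45); (NULL, Pia, 3, 80); (NULL, Yara, 2, 60); (NULL, NULL, 6, 55)

FULL OUTER JOIN keeps every row from both sides; unmatched rows get NULL for the other side's columns.
Matching on t1.dept_id = t2.dept_id.
- t1[0] dept_id=3 → no match; kept with NULLs on the t2 side.
- t1[1] dept_id=5 → 2 match(es) in t2 → 2 row(s).
- t1[2] dept_id=6 → no match; kept with NULLs on the t2 side.
- t1[3] dept_id=2 → no match; kept with NULLs on the t2 side.
- t1[4] dept_id=3 → no match; kept with NULLs on the t2 side.
- t1[5] dept_id=4 → no match; kept with NULLs on the t2 side.
- t1[6] dept_id=4 → no match; kept with NULLs on the t2 side.
- 3 t2 row(s) had no t1 match → kept, t1 columns NULL.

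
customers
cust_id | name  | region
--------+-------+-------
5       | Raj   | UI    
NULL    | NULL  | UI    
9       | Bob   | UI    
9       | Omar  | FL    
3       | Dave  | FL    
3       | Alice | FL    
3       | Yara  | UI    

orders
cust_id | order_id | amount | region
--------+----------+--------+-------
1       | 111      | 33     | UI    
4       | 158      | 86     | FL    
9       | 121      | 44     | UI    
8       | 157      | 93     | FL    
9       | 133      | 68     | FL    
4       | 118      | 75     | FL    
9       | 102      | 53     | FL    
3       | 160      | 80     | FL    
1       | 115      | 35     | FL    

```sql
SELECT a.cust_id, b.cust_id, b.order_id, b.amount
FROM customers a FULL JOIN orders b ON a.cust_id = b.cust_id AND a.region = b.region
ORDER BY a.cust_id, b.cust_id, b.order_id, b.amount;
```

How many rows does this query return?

13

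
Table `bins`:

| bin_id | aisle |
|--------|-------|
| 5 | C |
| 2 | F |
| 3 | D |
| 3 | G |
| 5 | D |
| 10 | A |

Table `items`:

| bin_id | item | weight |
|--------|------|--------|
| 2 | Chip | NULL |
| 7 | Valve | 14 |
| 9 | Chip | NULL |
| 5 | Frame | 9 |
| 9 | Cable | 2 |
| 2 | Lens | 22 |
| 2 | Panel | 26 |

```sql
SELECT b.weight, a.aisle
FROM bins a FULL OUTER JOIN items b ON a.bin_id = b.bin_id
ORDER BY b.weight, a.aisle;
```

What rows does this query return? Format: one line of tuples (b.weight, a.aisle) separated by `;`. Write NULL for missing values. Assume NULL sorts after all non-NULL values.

FULL OUTER JOIN keeps every row from both sides; unmatched rows get NULL for the other side's columns.
Matching on a.bin_id = b.bin_id.
- a row (bin_id=5): matches 1 b row(s) → 1 output row(s).
- a row (bin_id=2): matches 3 b row(s) → 3 output row(s).
- a row (bin_id=3): no match → kept, b columns NULL.
- a row (bin_id=3): no match → kept, b columns NULL.
- a row (bin_id=5): matches 1 b row(s) → 1 output row(s).
- a row (bin_id=10): no match → kept, b columns NULL.
- 3 row(s) from b found no a partner → padded with NULL.

(2, NULL); (9, C); (9, D); (14, NULL); (22, F); (26, F); (NULL, A); (NULL, D); (NULL, F); (NULL, G); (NULL, NULL)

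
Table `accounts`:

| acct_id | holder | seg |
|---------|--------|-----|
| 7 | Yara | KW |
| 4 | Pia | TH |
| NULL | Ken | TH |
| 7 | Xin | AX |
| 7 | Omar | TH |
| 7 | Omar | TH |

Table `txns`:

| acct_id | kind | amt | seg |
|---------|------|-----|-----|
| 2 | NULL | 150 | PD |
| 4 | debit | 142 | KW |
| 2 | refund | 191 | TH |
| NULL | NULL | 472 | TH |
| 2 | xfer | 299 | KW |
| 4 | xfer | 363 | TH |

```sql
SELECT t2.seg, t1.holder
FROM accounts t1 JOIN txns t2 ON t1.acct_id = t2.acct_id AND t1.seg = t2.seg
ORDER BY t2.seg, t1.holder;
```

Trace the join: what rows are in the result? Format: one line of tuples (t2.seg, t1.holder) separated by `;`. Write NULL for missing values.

INNER JOIN keeps only pairs where the ON condition holds.
Matching on t1.acct_id = t2.acct_id AND t1.seg = t2.seg. A NULL in a compared column never satisfies the condition.
- t1 (acct_id=7, seg=KW) has no partner → excluded.
- t1 (acct_id=4, seg=TH) pairs with 1 row(s) of t2.
- t1 (acct_id=NULL, seg=TH) has no partner → excluded.
- t1 (acct_id=7, seg=AX) has no partner → excluded.
- t1 (acct_id=7, seg=TH) has no partner → excluded.
- t1 (acct_id=7, seg=TH) has no partner → excluded.
After projecting and ordering:
t2.seg | t1.holder
TH | Pia

(TH, Pia)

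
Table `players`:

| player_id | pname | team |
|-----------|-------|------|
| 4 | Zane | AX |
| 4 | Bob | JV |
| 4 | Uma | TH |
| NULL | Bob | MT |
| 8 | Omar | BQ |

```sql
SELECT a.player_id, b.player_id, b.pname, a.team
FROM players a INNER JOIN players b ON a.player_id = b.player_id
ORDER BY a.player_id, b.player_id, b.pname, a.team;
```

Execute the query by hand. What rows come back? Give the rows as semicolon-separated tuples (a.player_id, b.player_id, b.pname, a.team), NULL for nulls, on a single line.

(4, 4, Bob, AX); (4, 4, Bob, JV); (4, 4, Bob, TH); (4, 4, Uma, AX); (4, 4, Uma, JV); (4, 4, Uma, TH); (4, 4, Zane, AX); (4, 4, Zane, JV); (4, 4, Zane, TH); (8, 8, Omar, BQ)

INNER JOIN keeps only pairs where the ON condition holds.
Matching on a.player_id = b.player_id. A NULL in a compared column never satisfies the condition.
- a row (player_id=4): matches 3 b row(s) → 3 output row(s).
- a row (player_id=4): matches 3 b row(s) → 3 output row(s).
- a row (player_id=4): matches 3 b row(s) → 3 output row(s).
- a row (player_id=NULL): no match → dropped.
- a row (player_id=8): matches 1 b row(s) → 1 output row(s).
After projecting and ordering:
a.player_id | b.player_id | b.pname | a.team
4 | 4 | Bob | AX
4 | 4 | Bob | JV
4 | 4 | Bob | TH
4 | 4 | Uma | AX
4 | 4 | Uma | JV
4 | 4 | Uma | TH
4 | 4 | Zane | AX
4 | 4 | Zane | JV
4 | 4 | Zane | TH
8 | 8 | Omar | BQ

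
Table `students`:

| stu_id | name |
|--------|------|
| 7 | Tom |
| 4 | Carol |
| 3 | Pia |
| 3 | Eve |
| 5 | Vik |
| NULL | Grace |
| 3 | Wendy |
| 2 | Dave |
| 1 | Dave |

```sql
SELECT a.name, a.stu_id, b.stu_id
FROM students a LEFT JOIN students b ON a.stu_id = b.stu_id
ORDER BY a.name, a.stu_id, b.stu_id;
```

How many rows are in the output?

LEFT JOIN keeps every row from `students a`; unmatched rows get NULL for `students b`'s columns.
Matching on a.stu_id = b.stu_id. A NULL in a compared column never satisfies the condition.
- a row (stu_id=7): matches 1 b row(s) → 1 output row(s).
- a row (stu_id=4): matches 1 b row(s) → 1 output row(s).
- a row (stu_id=3): matches 3 b row(s) → 3 output row(s).
- a row (stu_id=3): matches 3 b row(s) → 3 output row(s).
- a row (stu_id=5): matches 1 b row(s) → 1 output row(s).
- a row (stu_id=NULL): no match → kept, b columns NULL.
- a row (stu_id=3): matches 3 b row(s) → 3 output row(s).
- a row (stu_id=2): matches 1 b row(s) → 1 output row(s).
- a row (stu_id=1): matches 1 b row(s) → 1 output row(s).
Total: 14 matched + 1 padded = 15 rows.

15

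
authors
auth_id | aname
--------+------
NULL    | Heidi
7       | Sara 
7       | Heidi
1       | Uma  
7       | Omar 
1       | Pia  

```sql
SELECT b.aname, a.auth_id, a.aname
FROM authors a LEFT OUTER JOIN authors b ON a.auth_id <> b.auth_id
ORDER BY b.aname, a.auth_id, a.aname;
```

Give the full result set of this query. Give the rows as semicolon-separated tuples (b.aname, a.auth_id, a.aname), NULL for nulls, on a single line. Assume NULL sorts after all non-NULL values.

(Heidi, 1, Pia); (Heidi, 1, Uma); (Omar, 1, Pia); (Omar, 1, Uma); (Pia, 7, Heidi); (Pia, 7, Omar); (Pia, 7, Sara); (Sara, 1, Pia); (Sara, 1, Uma); (Uma, 7, Heidi); (Uma, 7, Omar); (Uma, 7, Sara); (NULL, NULL, Heidi)

LEFT JOIN keeps every row from `authors a`; unmatched rows get NULL for `authors b`'s columns.
Matching on a.auth_id <> b.auth_id. A NULL in a compared column never satisfies the condition.
Matched pairs: 12; unmatched a rows kept: 1.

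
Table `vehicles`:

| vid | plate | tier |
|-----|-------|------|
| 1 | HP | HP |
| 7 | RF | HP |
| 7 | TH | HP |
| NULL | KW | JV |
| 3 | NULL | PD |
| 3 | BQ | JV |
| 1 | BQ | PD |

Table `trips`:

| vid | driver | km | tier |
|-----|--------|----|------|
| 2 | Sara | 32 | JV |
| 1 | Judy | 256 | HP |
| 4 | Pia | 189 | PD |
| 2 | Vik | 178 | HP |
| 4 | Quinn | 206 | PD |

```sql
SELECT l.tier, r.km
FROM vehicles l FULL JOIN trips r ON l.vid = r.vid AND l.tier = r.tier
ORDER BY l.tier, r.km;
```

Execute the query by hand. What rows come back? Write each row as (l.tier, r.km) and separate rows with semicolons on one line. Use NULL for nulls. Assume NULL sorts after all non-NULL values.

FULL OUTER JOIN keeps every row from both sides; unmatched rows get NULL for the other side's columns.
Matching on l.vid = r.vid AND l.tier = r.tier. A NULL in a compared column never satisfies the condition.
- l (vid=1, tier=HP) pairs with 1 row(s) of r.
- l (vid=7, tier=HP) has no partner → padded with NULL.
- l (vid=7, tier=HP) has no partner → padded with NULL.
- l (vid=NULL, tier=JV) has no partner → padded with NULL.
- l (vid=3, tier=PD) has no partner → padded with NULL.
- l (vid=3, tier=JV) has no partner → padded with NULL.
- l (vid=1, tier=PD) has no partner → padded with NULL.
- 4 row(s) from r found no l partner → padded with NULL.

(HP, 256); (HP, NULL); (HP, NULL); (JV, NULL); (JV, NULL); (PD, NULL); (PD, NULL); (NULL, 32); (NULL, 178); (NULL, 189); (NULL, 206)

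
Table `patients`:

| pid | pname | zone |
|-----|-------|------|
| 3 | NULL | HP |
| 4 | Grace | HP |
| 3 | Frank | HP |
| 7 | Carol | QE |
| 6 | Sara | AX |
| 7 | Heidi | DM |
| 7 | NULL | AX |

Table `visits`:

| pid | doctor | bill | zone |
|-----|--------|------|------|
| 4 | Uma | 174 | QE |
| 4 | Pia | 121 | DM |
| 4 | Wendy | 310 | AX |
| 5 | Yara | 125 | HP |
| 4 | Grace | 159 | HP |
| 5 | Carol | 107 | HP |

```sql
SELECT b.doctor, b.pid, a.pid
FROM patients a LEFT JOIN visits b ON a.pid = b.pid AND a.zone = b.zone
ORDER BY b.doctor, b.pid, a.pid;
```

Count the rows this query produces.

7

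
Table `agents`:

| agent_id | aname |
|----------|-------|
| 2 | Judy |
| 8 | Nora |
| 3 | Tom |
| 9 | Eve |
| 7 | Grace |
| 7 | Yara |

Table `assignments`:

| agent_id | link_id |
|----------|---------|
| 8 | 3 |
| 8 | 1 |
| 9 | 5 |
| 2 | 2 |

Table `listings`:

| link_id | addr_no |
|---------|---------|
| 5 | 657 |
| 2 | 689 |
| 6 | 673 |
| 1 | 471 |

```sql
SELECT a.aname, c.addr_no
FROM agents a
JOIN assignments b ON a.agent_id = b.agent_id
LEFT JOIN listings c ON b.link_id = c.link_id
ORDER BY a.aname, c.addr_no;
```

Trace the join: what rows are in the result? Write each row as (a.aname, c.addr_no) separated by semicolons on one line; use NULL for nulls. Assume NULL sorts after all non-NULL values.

(Eve, 657); (Judy, 689); (Nora, 471); (Nora, NULL)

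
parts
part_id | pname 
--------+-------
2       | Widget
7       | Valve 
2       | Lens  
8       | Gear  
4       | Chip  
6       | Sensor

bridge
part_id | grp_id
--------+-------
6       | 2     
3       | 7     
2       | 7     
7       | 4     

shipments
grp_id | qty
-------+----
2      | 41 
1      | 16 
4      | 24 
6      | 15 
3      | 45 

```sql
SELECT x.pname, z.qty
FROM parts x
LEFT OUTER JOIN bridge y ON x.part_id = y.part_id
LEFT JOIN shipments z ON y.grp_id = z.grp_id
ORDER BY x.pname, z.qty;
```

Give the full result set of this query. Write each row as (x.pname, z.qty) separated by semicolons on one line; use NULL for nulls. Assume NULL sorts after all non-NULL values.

(Chip, NULL); (Gear, NULL); (Lens, NULL); (Sensor, 41); (Valve, 24); (Widget, NULL)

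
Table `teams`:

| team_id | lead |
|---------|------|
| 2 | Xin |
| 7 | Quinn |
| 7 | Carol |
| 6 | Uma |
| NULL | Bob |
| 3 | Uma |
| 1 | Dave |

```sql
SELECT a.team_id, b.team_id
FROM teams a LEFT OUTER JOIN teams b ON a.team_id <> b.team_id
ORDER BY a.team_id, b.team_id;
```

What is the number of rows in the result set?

29

LEFT JOIN keeps every row from `teams a`; unmatched rows get NULL for `teams b`'s columns.
Matching on a.team_id <> b.team_id. A NULL in a compared column never satisfies the condition.
- a[0] team_id=2 → 5 match(es) in b → 5 row(s).
- a[1] team_id=7 → 4 match(es) in b → 4 row(s).
- a[2] team_id=7 → 4 match(es) in b → 4 row(s).
- a[3] team_id=6 → 5 match(es) in b → 5 row(s).
- a[4] team_id=NULL → no match; kept with NULLs on the b side.
- a[5] team_id=3 → 5 match(es) in b → 5 row(s).
- a[6] team_id=1 → 5 match(es) in b → 5 row(s).
Total: 28 matched + 1 padded = 29 rows.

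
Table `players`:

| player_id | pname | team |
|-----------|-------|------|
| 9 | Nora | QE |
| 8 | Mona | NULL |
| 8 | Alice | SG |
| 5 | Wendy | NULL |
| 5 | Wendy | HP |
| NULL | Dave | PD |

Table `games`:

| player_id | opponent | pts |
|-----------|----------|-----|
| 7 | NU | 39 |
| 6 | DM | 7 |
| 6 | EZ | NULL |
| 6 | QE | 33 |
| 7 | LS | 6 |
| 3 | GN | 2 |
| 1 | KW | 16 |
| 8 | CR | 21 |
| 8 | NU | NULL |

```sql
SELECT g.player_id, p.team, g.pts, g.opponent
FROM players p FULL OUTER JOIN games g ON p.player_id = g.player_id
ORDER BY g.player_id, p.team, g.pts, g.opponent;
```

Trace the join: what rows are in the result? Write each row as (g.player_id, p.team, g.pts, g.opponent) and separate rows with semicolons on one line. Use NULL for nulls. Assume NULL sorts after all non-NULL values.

(1, NULL, 16, KW); (3, NULL, 2, GN); (6, NULL, 7, DM); (6, NULL, 33, QE); (6, NULL, NULL, EZ); (7, NULL, 6, LS); (7, NULL, 39, NU); (8, SG, 21, CR); (8, SG, NULL, NU); (8, NULL, 21, CR); (8, NULL, NULL, NU); (NULL, HP, NULL, NULL); (NULL, PD, NULL, NULL); (NULL, QE, NULL, NULL); (NULL, NULL, NULL, NULL)

FULL OUTER JOIN keeps every row from both sides; unmatched rows get NULL for the other side's columns.
Matching on p.player_id = g.player_id. A NULL in a compared column never satisfies the condition.
- p[0] player_id=9 → no match; kept with NULLs on the g side.
- p[1] player_id=8 → 2 match(es) in g → 2 row(s).
- p[2] player_id=8 → 2 match(es) in g → 2 row(s).
- p[3] player_id=5 → no match; kept with NULLs on the g side.
- p[4] player_id=5 → no match; kept with NULLs on the g side.
- p[5] player_id=NULL → no match; kept with NULLs on the g side.
- plus 7 unmatched g row(s), each kept with NULL p columns.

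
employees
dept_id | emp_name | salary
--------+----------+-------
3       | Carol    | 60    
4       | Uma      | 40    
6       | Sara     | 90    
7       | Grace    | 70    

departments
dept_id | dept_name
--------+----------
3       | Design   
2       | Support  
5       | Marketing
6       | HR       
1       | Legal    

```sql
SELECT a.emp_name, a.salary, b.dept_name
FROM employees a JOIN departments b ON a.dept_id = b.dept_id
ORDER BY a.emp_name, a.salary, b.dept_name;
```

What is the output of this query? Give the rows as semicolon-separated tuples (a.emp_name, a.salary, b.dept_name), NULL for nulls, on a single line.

(Carol, 60, Design); (Sara, 90, HR)

INNER JOIN keeps only pairs where the ON condition holds.
Matching on a.dept_id = b.dept_id.
- a row (dept_id=3): matches 1 b row(s) → 1 output row(s).
- a row (dept_id=4): no match → dropped.
- a row (dept_id=6): matches 1 b row(s) → 1 output row(s).
- a row (dept_id=7): no match → dropped.
After projecting and ordering:
a.emp_name | a.salary | b.dept_name
Carol | 60 | Design
Sara | 90 | HR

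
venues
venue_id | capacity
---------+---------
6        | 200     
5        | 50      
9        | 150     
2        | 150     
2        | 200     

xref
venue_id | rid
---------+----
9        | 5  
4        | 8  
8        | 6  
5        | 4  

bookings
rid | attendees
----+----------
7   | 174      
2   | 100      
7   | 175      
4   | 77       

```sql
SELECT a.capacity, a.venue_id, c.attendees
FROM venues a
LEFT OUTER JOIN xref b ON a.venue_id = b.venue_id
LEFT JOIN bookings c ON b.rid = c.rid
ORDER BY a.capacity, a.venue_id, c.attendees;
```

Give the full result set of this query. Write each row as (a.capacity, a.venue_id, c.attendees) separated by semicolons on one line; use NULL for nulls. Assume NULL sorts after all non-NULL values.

(50, 5, 77); (150, 2, NULL); (150, 9, NULL); (200, 2, NULL); (200, 6, NULL)

Evaluate left to right. First `venues a LEFT JOIN xref b` on venue_id: 5 row(s).
Then LEFT JOIN `bookings c` on rid: each of those 5 rows is kept; rows whose b.rid has no match in c get NULL for c's columns.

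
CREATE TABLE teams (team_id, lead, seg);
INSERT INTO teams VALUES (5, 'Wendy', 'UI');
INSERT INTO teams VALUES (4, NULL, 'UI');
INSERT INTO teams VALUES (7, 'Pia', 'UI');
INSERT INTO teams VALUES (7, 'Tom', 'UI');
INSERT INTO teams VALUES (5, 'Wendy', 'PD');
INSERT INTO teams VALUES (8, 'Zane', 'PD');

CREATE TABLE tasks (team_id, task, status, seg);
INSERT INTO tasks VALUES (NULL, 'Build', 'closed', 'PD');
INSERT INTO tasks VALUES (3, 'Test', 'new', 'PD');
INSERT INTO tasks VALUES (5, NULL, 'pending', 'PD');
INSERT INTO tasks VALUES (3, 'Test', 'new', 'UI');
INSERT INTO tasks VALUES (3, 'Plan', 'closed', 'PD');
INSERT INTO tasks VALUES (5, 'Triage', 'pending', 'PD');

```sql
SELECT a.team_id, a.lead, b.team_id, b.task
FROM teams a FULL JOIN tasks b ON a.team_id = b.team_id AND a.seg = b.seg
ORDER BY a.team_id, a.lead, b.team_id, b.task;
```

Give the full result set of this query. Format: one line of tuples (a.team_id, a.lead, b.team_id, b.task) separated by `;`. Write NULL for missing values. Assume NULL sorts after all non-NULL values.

FULL OUTER JOIN keeps every row from both sides; unmatched rows get NULL for the other side's columns.
Matching on a.team_id = b.team_id AND a.seg = b.seg. A NULL in a compared column never satisfies the condition.
- a row (team_id=5, seg=UI): no match → kept, b columns NULL.
- a row (team_id=4, seg=UI): no match → kept, b columns NULL.
- a row (team_id=7, seg=UI): no match → kept, b columns NULL.
- a row (team_id=7, seg=UI): no match → kept, b columns NULL.
- a row (team_id=5, seg=PD): matches 2 b row(s) → 2 output row(s).
- a row (team_id=8, seg=PD): no match → kept, b columns NULL.
- 4 row(s) from b found no a partner → padded with NULL.

(4, NULL, NULL, NULL); (5, Wendy, 5, Triage); (5, Wendy, 5, NULL); (5, Wendy, NULL, NULL); (7, Pia, NULL, NULL); (7, Tom, NULL, NULL); (8, Zane, NULL, NULL); (NULL, NULL, 3, Plan); (NULL, NULL, 3, Test); (NULL, NULL, 3, Test); (NULL, NULL, NULL, Build)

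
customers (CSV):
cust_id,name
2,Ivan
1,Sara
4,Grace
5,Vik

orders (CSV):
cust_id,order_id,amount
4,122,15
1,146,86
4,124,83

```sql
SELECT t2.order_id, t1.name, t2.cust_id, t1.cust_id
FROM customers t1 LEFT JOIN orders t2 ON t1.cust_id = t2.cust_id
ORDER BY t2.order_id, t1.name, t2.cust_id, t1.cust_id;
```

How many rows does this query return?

LEFT JOIN keeps every row from `customers`; unmatched rows get NULL for `orders`'s columns.
Matching on t1.cust_id = t2.cust_id.
Matched pairs: 3; unmatched t1 rows kept: 2.
Total: 3 matched + 2 padded = 5 rows.

5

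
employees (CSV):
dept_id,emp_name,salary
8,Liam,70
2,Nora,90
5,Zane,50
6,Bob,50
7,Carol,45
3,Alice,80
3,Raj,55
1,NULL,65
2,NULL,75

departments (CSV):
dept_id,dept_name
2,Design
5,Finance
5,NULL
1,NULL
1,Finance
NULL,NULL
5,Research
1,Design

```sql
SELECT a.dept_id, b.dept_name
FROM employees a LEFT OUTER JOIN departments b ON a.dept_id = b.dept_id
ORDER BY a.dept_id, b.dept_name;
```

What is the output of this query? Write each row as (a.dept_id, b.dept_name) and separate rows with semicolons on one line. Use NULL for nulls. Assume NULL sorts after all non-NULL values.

LEFT JOIN keeps every row from `employees`; unmatched rows get NULL for `departments`'s columns.
Matching on a.dept_id = b.dept_id. A NULL in a compared column never satisfies the condition.
Matched pairs: 8; unmatched a rows kept: 5.

(1, Design); (1, Finance); (1, NULL); (2, Design); (2, Design); (3, NULL); (3, NULL); (5, Finance); (5, Research); (5, NULL); (6, NULL); (7, NULL); (8, NULL)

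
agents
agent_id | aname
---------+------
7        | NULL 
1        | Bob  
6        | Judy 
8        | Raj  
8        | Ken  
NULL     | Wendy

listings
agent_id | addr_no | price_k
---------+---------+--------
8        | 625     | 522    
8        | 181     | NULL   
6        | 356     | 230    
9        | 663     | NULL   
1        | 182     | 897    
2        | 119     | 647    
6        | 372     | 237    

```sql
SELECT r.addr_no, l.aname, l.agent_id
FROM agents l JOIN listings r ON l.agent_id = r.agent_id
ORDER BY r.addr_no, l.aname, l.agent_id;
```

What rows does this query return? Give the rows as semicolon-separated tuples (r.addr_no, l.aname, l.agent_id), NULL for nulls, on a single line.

(181, Ken, 8); (181, Raj, 8); (182, Bob, 1); (356, Judy, 6); (372, Judy, 6); (625, Ken, 8); (625, Raj, 8)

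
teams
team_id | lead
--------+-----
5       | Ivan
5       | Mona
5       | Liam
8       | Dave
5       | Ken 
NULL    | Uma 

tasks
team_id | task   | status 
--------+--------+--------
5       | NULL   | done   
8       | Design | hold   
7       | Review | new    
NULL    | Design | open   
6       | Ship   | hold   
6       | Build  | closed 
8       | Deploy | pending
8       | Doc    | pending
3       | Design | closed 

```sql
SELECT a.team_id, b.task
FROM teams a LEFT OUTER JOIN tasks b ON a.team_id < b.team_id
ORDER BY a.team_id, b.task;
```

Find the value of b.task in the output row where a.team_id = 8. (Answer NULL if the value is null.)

LEFT JOIN keeps every row from `teams`; unmatched rows get NULL for `tasks`'s columns.
Matching on a.team_id < b.team_id. A NULL in a compared column never satisfies the condition.
- a[0] team_id=5 → 6 match(es) in b → 6 row(s).
- a[1] team_id=5 → 6 match(es) in b → 6 row(s).
- a[2] team_id=5 → 6 match(es) in b → 6 row(s).
- a[3] team_id=8 → no match; kept with NULLs on the b side.
- a[4] team_id=5 → 6 match(es) in b → 6 row(s).
- a[5] team_id=NULL → no match; kept with NULLs on the b side.

NULL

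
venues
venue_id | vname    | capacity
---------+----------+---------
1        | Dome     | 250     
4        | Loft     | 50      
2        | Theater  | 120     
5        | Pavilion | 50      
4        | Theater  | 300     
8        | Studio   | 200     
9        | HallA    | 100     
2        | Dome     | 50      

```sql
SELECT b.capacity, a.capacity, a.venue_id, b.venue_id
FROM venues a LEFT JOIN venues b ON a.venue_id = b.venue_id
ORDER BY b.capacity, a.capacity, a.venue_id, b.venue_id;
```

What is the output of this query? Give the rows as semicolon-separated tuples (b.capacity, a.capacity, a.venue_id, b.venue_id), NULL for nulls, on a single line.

LEFT JOIN keeps every row from `venues a`; unmatched rows get NULL for `venues b`'s columns.
Matching on a.venue_id = b.venue_id.
- a (venue_id=1) pairs with 1 row(s) of b.
- a (venue_id=4) pairs with 2 row(s) of b.
- a (venue_id=2) pairs with 2 row(s) of b.
- a (venue_id=5) pairs with 1 row(s) of b.
- a (venue_id=4) pairs with 2 row(s) of b.
- a (venue_id=8) pairs with 1 row(s) of b.
- a (venue_id=9) pairs with 1 row(s) of b.
- a (venue_id=2) pairs with 2 row(s) of b.

(50, 50, 2, 2); (50, 50, 4, 4); (50, 50, 5, 5); (50, 120, 2, 2); (50, 300, 4, 4); (100, 100, 9, 9); (120, 50, 2, 2); (120, 120, 2, 2); (200, 200, 8, 8); (250, 250, 1, 1); (300, 50, 4, 4); (300, 300, 4, 4)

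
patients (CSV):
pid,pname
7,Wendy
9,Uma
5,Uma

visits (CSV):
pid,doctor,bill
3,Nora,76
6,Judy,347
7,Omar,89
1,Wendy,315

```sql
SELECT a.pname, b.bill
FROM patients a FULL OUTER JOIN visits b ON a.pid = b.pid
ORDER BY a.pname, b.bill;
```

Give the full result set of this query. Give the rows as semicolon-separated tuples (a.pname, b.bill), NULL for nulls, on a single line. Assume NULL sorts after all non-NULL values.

(Uma, NULL); (Uma, NULL); (Wendy, 89); (NULL, 76); (NULL, 315); (NULL, 347)

FULL OUTER JOIN keeps every row from both sides; unmatched rows get NULL for the other side's columns.
Matching on a.pid = b.pid.
- a (pid=7) pairs with 1 row(s) of b.
- a (pid=9) has no partner → padded with NULL.
- a (pid=5) has no partner → padded with NULL.
- plus 3 unmatched b row(s), each kept with NULL a columns.
After projecting and ordering:
a.pname | b.bill
Uma | NULL
Uma | NULL
Wendy | 89
NULL | 76
NULL | 315
NULL | 347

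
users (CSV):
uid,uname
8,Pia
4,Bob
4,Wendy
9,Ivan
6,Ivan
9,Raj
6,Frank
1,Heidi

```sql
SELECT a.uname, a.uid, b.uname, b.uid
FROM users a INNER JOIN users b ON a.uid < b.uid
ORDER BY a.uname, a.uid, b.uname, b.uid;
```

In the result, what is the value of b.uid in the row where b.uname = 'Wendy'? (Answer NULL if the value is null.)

4

INNER JOIN keeps only pairs where the ON condition holds.
Matching on a.uid < b.uid.
Matched pairs: 25.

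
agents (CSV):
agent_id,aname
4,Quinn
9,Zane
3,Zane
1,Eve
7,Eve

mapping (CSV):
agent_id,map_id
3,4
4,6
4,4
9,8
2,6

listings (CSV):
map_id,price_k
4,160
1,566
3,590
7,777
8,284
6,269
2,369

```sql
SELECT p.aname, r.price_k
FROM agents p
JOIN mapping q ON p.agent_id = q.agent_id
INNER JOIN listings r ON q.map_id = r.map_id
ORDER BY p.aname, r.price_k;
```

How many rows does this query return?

4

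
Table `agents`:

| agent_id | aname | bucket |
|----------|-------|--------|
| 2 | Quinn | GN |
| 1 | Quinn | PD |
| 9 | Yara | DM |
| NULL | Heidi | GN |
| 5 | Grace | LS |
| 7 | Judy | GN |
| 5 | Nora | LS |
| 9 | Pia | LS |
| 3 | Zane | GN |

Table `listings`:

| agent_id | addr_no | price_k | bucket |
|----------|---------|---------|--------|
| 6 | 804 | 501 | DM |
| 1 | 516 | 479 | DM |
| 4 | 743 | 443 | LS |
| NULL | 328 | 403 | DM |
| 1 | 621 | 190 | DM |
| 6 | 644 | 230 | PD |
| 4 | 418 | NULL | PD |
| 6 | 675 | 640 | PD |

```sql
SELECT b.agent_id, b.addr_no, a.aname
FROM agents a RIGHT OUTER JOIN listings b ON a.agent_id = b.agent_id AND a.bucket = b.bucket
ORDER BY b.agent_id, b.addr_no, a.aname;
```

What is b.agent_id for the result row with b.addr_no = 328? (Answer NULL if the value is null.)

RIGHT JOIN keeps every row from `listings`; unmatched rows get NULL for `agents`'s columns.
Matching on a.agent_id = b.agent_id AND a.bucket = b.bucket. A NULL in a compared column never satisfies the condition.
Matched pairs: 0; unmatched b rows kept: 8.

NULL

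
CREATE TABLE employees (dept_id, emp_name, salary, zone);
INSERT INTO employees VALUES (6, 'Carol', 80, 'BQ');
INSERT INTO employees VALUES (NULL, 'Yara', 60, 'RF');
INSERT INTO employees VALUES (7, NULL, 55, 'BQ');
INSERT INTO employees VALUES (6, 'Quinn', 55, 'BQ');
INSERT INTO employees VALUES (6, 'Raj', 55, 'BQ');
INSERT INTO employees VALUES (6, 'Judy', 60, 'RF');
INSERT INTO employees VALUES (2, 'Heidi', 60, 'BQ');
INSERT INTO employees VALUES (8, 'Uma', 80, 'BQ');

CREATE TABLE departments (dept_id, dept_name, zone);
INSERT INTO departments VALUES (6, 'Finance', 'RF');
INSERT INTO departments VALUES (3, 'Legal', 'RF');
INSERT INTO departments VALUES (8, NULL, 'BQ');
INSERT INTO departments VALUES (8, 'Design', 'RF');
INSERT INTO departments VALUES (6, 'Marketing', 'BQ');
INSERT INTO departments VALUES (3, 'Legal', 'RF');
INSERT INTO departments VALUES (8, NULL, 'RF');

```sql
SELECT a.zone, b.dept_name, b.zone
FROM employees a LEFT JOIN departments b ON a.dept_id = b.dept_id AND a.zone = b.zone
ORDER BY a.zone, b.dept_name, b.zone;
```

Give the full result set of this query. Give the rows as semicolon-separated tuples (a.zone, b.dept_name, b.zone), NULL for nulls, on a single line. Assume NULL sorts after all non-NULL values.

LEFT JOIN keeps every row from `employees`; unmatched rows get NULL for `departments`'s columns.
Matching on a.dept_id = b.dept_id AND a.zone = b.zone. A NULL in a compared column never satisfies the condition.
- a[0] dept_id=6, zone=BQ → 1 match(es) in b → 1 row(s).
- a[1] dept_id=NULL, zone=RF → no match; kept with NULLs on the b side.
- a[2] dept_id=7, zone=BQ → no match; kept with NULLs on the b side.
- a[3] dept_id=6, zone=BQ → 1 match(es) in b → 1 row(s).
- a[4] dept_id=6, zone=BQ → 1 match(es) in b → 1 row(s).
- a[5] dept_id=6, zone=RF → 1 match(es) in b → 1 row(s).
- a[6] dept_id=2, zone=BQ → no match; kept with NULLs on the b side.
- a[7] dept_id=8, zone=BQ → 1 match(es) in b → 1 row(s).
After projecting and ordering:
a.zone | b.dept_name | b.zone
BQ | Marketing | BQ
BQ | Marketing | BQ
BQ | Marketing | BQ
BQ | NULL | BQ
BQ | NULL | NULL
BQ | NULL | NULL
RF | Finance | RF
RF | NULL | NULL

(BQ, Marketing, BQ); (BQ, Marketing, BQ); (BQ, Marketing, BQ); (BQ, NULL, BQ); (BQ, NULL, NULL); (BQ, NULL, NULL); (RF, Finance, RF); (RF, NULL, NULL)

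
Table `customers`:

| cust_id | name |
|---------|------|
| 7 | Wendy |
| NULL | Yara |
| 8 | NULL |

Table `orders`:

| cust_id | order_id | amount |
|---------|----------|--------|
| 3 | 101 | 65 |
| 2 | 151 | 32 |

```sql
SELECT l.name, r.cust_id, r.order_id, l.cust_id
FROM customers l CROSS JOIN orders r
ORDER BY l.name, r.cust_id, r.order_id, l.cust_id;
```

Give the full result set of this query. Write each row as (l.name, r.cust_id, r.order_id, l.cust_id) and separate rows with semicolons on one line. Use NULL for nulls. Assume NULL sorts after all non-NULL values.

(Wendy, 2, 151, 7); (Wendy, 3, 101, 7); (Yara, 2, 151, NULL); (Yara, 3, 101, NULL); (NULL, 2, 151, 8); (NULL, 3, 101, 8)

CROSS JOIN pairs every row of `customers` with every row of `orders`: 3 × 2 = 6 rows.
After projecting and ordering:
l.name | r.cust_id | r.order_id | l.cust_id
Wendy | 2 | 151 | 7
Wendy | 3 | 101 | 7
Yara | 2 | 151 | NULL
Yara | 3 | 101 | NULL
NULL | 2 | 151 | 8
NULL | 3 | 101 | 8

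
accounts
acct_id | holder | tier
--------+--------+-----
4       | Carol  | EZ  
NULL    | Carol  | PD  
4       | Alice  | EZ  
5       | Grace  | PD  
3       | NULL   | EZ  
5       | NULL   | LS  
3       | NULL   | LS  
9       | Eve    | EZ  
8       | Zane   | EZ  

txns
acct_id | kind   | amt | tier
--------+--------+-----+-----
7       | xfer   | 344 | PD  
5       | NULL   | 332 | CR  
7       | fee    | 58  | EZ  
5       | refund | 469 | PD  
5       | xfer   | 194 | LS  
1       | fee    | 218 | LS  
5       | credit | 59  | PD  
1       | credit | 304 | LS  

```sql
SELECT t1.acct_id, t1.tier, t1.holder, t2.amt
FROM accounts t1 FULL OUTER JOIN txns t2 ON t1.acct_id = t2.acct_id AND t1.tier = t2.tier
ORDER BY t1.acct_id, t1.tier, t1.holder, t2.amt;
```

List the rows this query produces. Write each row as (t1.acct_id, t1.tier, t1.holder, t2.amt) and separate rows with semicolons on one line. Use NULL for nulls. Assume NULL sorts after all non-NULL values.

(3, EZ, NULL, NULL); (3, LS, NULL, NULL); (4, EZ, Alice, NULL); (4, EZ, Carol, NULL); (5, LS, NULL, 194); (5, PD, Grace, 59); (5, PD, Grace, 469); (8, EZ, Zane, NULL); (9, EZ, Eve, NULL); (NULL, PD, Carol, NULL); (NULL, NULL, NULL, 58); (NULL, NULL, NULL, 218); (NULL, NULL, NULL, 304); (NULL, NULL, NULL, 332); (NULL, NULL, NULL, 344)

FULL OUTER JOIN keeps every row from both sides; unmatched rows get NULL for the other side's columns.
Matching on t1.acct_id = t2.acct_id AND t1.tier = t2.tier. A NULL in a compared column never satisfies the condition.
- t1 (acct_id=4, tier=EZ) has no partner → padded with NULL.
- t1 (acct_id=NULL, tier=PD) has no partner → padded with NULL.
- t1 (acct_id=4, tier=EZ) has no partner → padded with NULL.
- t1 (acct_id=5, tier=PD) pairs with 2 row(s) of t2.
- t1 (acct_id=3, tier=EZ) has no partner → padded with NULL.
- t1 (acct_id=5, tier=LS) pairs with 1 row(s) of t2.
- t1 (acct_id=3, tier=LS) has no partner → padded with NULL.
- t1 (acct_id=9, tier=EZ) has no partner → padded with NULL.
- t1 (acct_id=8, tier=EZ) has no partner → padded with NULL.
- plus 5 unmatched t2 row(s), each kept with NULL t1 columns.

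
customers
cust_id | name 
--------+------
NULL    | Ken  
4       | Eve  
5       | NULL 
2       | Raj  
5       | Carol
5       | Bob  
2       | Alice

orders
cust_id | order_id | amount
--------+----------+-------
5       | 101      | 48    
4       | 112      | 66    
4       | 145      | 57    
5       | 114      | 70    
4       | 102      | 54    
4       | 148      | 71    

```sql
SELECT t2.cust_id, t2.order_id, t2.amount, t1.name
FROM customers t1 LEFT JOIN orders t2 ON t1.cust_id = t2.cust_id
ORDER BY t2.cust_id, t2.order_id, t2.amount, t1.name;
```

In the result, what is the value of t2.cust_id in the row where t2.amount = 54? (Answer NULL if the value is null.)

4

LEFT JOIN keeps every row from `customers`; unmatched rows get NULL for `orders`'s columns.
Matching on t1.cust_id = t2.cust_id. A NULL in a compared column never satisfies the condition.
Matched pairs: 10; unmatched t1 rows kept: 3.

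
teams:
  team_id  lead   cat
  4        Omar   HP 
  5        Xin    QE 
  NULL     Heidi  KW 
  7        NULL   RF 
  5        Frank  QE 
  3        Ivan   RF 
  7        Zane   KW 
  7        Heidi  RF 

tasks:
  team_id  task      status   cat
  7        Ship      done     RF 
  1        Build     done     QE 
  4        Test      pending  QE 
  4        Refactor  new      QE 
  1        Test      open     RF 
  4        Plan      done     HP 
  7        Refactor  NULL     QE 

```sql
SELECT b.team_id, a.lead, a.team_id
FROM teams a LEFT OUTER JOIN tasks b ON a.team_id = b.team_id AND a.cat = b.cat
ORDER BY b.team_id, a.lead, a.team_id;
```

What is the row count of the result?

LEFT JOIN keeps every row from `teams`; unmatched rows get NULL for `tasks`'s columns.
Matching on a.team_id = b.team_id AND a.cat = b.cat. A NULL in a compared column never satisfies the condition.
- team_id=4, cat=HP: 1 matching b row(s), so 1 row(s) emitted.
- team_id=5, cat=QE: no b row matches, row kept with b columns NULL.
- team_id=NULL, cat=KW: no b row matches, row kept with b columns NULL.
- team_id=7, cat=RF: 1 matching b row(s), so 1 row(s) emitted.
- team_id=5, cat=QE: no b row matches, row kept with b columns NULL.
- team_id=3, cat=RF: no b row matches, row kept with b columns NULL.
- team_id=7, cat=KW: no b row matches, row kept with b columns NULL.
- team_id=7, cat=RF: 1 matching b row(s), so 1 row(s) emitted.
Total: 3 matched + 5 padded = 8 rows.

8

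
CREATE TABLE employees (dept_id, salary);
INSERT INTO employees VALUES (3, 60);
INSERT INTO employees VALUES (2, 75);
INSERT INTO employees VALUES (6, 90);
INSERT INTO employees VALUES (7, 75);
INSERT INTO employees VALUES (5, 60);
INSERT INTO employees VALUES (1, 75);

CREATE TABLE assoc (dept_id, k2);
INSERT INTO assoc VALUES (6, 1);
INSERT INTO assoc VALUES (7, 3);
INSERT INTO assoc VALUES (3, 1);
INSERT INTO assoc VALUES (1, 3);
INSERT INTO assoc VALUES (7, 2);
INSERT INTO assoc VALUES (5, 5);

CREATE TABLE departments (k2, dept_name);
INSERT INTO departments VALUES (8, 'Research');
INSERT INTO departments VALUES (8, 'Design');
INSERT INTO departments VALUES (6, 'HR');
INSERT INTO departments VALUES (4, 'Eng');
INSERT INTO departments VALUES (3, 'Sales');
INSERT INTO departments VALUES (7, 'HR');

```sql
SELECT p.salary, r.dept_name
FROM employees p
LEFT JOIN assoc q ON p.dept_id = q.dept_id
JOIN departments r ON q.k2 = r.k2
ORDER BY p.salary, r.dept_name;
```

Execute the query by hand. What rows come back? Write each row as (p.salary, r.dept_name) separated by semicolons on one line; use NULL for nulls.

Step 1 — p LEFT JOIN q on dept_id → 7 row(s).
Then INNER JOIN `departments r` on k2: keep only rows whose q.k2 appears in r.

(75, Sales); (75, Sales)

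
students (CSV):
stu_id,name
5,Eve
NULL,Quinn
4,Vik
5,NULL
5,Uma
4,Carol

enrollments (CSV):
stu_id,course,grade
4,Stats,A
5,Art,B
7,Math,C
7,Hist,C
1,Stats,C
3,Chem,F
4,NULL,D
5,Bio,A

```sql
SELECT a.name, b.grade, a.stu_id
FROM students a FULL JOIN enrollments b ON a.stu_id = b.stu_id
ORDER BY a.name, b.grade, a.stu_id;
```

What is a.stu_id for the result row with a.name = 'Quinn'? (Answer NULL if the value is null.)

NULL

FULL OUTER JOIN keeps every row from both sides; unmatched rows get NULL for the other side's columns.
Matching on a.stu_id = b.stu_id. A NULL in a compared column never satisfies the condition.
- a row (stu_id=5): matches 2 b row(s) → 2 output row(s).
- a row (stu_id=NULL): no match → kept, b columns NULL.
- a row (stu_id=4): matches 2 b row(s) → 2 output row(s).
- a row (stu_id=5): matches 2 b row(s) → 2 output row(s).
- a row (stu_id=5): matches 2 b row(s) → 2 output row(s).
- a row (stu_id=4): matches 2 b row(s) → 2 output row(s).
- plus 4 unmatched b row(s), each kept with NULL a columns.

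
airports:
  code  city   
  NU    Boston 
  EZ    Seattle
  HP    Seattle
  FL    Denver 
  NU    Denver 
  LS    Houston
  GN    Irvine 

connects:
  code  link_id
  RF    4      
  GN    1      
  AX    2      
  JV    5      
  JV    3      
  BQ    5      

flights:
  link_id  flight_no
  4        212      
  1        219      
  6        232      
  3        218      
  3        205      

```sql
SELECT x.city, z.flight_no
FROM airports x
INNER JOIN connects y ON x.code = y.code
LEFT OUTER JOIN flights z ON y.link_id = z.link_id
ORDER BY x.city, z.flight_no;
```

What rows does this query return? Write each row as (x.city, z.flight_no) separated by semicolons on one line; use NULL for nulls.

(Irvine, 219)

Evaluate left to right. First `airports x INNER JOIN connects y` on code: 1 row(s).
Then LEFT JOIN `flights z` on link_id: each of those 1 rows is kept; rows whose y.link_id has no match in z get NULL for z's columns.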